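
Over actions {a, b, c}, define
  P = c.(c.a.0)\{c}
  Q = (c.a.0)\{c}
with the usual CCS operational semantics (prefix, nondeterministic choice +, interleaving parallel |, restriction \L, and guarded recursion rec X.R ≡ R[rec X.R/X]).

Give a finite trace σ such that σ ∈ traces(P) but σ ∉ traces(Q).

c

P's transition system — 2 states:
  s0 = c.(c.a.0)\{c} → --c--▸ s1
  s1 = (c.a.0)\{c} → stopped
Q's transition system — 1 states:
  t0 = (c.a.0)\{c} → stopped
Run σ = ⟨c⟩ on P: start {s0}
  step 1 (c): {s1}
  P completes σ.
Run σ = ⟨c⟩ on Q: start {t0}
  step 1 (c): ∅ (Q stuck)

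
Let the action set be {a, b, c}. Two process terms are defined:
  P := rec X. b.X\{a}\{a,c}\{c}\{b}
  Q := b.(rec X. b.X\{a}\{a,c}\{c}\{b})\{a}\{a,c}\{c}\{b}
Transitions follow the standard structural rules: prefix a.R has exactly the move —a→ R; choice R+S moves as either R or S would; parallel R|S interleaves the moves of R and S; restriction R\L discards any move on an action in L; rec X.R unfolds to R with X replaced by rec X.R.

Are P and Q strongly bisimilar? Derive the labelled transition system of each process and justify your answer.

P ~ Q

Reachable graph of P (2 states):
  u0 = rec X. b.X\{a}\{a,c}\{c}\{b} | -b-> u1
  u1 = (rec X. b.X\{a}\{a,c}\{c}\{b})\{a}\{a,c}\{c}\{b} | deadlocked
Reachable graph of Q (2 states):
  v0 = b.(rec X. b.X\{a}\{a,c}\{c}\{b})\{a}\{a,c}\{c}\{b} | -b-> v1
  v1 = (rec X. b.X\{a}\{a,c}\{c}\{b})\{a}\{a,c}\{c}\{b} | deadlocked
Coarsest stable partition (strong bisimilarity classes):
  B0 = {u0, v0}
  B1 = {u1, v1}
u0 ∈ B0, v0 ∈ B0 → same block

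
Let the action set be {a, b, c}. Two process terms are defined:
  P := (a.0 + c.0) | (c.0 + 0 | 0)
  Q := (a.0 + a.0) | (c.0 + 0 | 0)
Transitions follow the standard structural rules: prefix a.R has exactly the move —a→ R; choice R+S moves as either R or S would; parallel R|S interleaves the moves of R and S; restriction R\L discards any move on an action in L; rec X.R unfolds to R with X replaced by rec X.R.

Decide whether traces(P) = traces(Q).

LTS(P): 4 reachable states
  m0 = (a.0 + c.0) | (c.0 + 0 | 0) has moves ··a··> m1, ··c··> m1, ··c··> m2
  m1 = 0 | (c.0 + 0 | 0) has moves ··c··> m3
  m2 = (a.0 + c.0) | 0 has moves ··a··> m3, ··c··> m3
  m3 = 0 | 0 has moves stopped
LTS(Q): 4 reachable states
  n0 = (a.0 + a.0) | (c.0 + 0 | 0) has moves ··a··> n1, ··c··> n2
  n1 = 0 | (c.0 + 0 | 0) has moves ··c··> n3
  n2 = (a.0 + a.0) | 0 has moves ··a··> n3
  n3 = 0 | 0 has moves stopped
Trace ⟨cc⟩ through P, begin at {m0}:
  step 1 (c): {m1, m2}
  step 2 (c): {m3}
  ✓ P
Trace ⟨cc⟩ through Q, begin at {n0}:
  step 1 (c): {n2}
  step 2 (c): no successor for Q

NO — witness ⟨cc⟩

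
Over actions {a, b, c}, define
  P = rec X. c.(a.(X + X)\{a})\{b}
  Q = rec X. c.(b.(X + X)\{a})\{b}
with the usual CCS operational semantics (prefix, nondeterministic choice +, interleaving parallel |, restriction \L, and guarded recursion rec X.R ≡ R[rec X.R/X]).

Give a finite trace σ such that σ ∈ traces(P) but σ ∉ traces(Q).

P's transition system — 4 states:
  u0 = rec X. c.(a.(X + X)\{a})\{b} :: ··c··> u1
  u1 = (a.((rec X. c.(a.(X + X)\{a})\{b}) + (rec X. c.(a.(X + X)\{a})\{b}))\{a})\{b} :: ··a··> u2
  u2 = ((rec X. c.(a.(X + X)\{a})\{b}) + (rec X. c.(a.(X + X)\{a})\{b}))\{a}\{b} :: ··c··> u3
  u3 = (a.((rec X. c.(a.(X + X)\{a})\{b}) + (rec X. c.(a.(X + X)\{a})\{b}))\{a})\{b}\{a}\{b} :: (no moves)
Q's transition system — 2 states:
  v0 = rec X. c.(b.(X + X)\{a})\{b} :: ··c··> v1
  v1 = (b.((rec X. c.(b.(X + X)\{a})\{b}) + (rec X. c.(b.(X + X)\{a})\{b}))\{a})\{b} :: (no moves)
Executing ca from P (initial set {u0}):
  after c @ step 1: {u1}
  after a @ step 2: {u2}
  ✓ P
Executing ca from Q (initial set {v0}):
  after c @ step 1: {v1}
  after a @ step 2: no successor for Q

ca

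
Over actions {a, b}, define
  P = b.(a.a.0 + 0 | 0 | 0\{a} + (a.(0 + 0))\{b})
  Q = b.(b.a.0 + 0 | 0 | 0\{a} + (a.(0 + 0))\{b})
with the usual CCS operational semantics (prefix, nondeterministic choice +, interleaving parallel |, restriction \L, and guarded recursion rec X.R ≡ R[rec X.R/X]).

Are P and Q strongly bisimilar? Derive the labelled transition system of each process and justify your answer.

NO

P's transition system — 5 states:
  p0 = b.(a.a.0 + 0 | 0 | 0\{a} + (a.(0 + 0))\{b}) :: =b=> p1
  p1 = a.a.0 + 0 | 0 | 0\{a} + (a.(0 + 0))\{b} :: =a=> p2, =a=> p3
  p2 = (0 + 0)\{b} :: deadlocked
  p3 = a.0 :: =a=> p4
  p4 = 0 :: deadlocked
Q's transition system — 5 states:
  q0 = b.(b.a.0 + 0 | 0 | 0\{a} + (a.(0 + 0))\{b}) :: =b=> q1
  q1 = b.a.0 + 0 | 0 | 0\{a} + (a.(0 + 0))\{b} :: =a=> q2, =b=> q3
  q2 = (0 + 0)\{b} :: deadlocked
  q3 = a.0 :: =a=> q4
  q4 = 0 :: deadlocked
Partition-refinement fixed point:
  B0 = {p0}
  B1 = {p1}
  B2 = {p2, p4, q2, q4}
  B3 = {p3, q3}
  B4 = {q0}
  B5 = {q1}
p0 ∈ B0, q0 ∈ B4 → different blocks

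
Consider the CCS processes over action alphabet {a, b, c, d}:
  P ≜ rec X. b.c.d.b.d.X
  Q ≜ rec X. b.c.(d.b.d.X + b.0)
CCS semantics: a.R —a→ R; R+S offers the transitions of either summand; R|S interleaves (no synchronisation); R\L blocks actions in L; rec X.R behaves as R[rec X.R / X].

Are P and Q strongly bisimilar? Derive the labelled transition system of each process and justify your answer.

LTS(P): 5 reachable states
  m0 = rec X. b.c.d.b.d.X ⊢ =b=> m1
  m1 = c.d.b.d.(rec X. b.c.d.b.d.X) ⊢ =c=> m2
  m2 = d.b.d.(rec X. b.c.d.b.d.X) ⊢ =d=> m3
  m3 = b.d.(rec X. b.c.d.b.d.X) ⊢ =b=> m4
  m4 = d.(rec X. b.c.d.b.d.X) ⊢ =d=> m0
LTS(Q): 6 reachable states
  n0 = rec X. b.c.(d.b.d.X + b.0) ⊢ =b=> n1
  n1 = c.(d.b.d.(rec X. b.c.(d.b.d.X + b.0)) + b.0) ⊢ =c=> n2
  n2 = d.b.d.(rec X. b.c.(d.b.d.X + b.0)) + b.0 ⊢ =b=> n3, =d=> n4
  n3 = 0 ⊢ stopped
  n4 = b.d.(rec X. b.c.(d.b.d.X + b.0)) ⊢ =b=> n5
  n5 = d.(rec X. b.c.(d.b.d.X + b.0)) ⊢ =d=> n0
Partition-refinement fixed point:
  B0 = {m0}
  B1 = {m1}
  B2 = {m2}
  B3 = {m3}
  B4 = {m4}
  B5 = {n0}
  B6 = {n1}
  B7 = {n2}
  B8 = {n4}
  B9 = {n5}
  B10 = {n3}
m0 ∈ B0, n0 ∈ B5 → different blocks

not bisimilar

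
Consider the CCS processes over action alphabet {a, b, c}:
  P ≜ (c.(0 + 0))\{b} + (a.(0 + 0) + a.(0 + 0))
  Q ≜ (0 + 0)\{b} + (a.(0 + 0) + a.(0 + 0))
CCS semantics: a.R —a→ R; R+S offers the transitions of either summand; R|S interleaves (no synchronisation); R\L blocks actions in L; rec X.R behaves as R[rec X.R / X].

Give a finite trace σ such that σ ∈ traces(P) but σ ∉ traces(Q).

c

P's transition system — 3 states:
  m0 = (c.(0 + 0))\{b} + (a.(0 + 0) + a.(0 + 0)) ⊢ ··a··> m1, ··c··> m2
  m1 = 0 + 0 ⊢ ∅
  m2 = (0 + 0)\{b} ⊢ ∅
Q's transition system — 2 states:
  n0 = (0 + 0)\{b} + (a.(0 + 0) + a.(0 + 0)) ⊢ ··a··> n1
  n1 = 0 + 0 ⊢ ∅
Trace ⟨c⟩ through P, begin at {m0}:
  [1] c ⇒ {m2}
  P completes σ.
Trace ⟨c⟩ through Q, begin at {n0}:
  [1] c ⇒ ∅  — Q cannot continue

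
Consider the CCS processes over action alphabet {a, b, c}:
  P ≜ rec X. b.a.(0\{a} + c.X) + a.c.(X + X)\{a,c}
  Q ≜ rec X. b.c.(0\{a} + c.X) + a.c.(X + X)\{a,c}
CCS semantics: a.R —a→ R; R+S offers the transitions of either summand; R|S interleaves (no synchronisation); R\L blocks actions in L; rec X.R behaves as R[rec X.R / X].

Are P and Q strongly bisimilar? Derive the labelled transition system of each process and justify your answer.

LTS(P): 6 reachable states
  m0 = rec X. b.a.(0\{a} + c.X) + a.c.(X + X)\{a,c} ⊢ -a-> m1, -b-> m2
  m1 = c.((rec X. b.a.(0\{a} + c.X) + a.c.(X + X)\{a,c}) + (rec X. b.a.(0\{a} + c.X) + a.c.(X + X)\{a,c}))\{a,c} ⊢ -c-> m3
  m2 = a.(0\{a} + c.(rec X. b.a.(0\{a} + c.X) + a.c.(X + X)\{a,c})) ⊢ -a-> m4
  m3 = ((rec X. b.a.(0\{a} + c.X) + a.c.(X + X)\{a,c}) + (rec X. b.a.(0\{a} + c.X) + a.c.(X + X)\{a,c}))\{a,c} ⊢ -b-> m5
  m4 = 0\{a} + c.(rec X. b.a.(0\{a} + c.X) + a.c.(X + X)\{a,c}) ⊢ -c-> m0
  m5 = (a.(0\{a} + c.(rec X. b.a.(0\{a} + c.X) + a.c.(X + X)\{a,c})))\{a,c} ⊢ deadlocked
LTS(Q): 6 reachable states
  n0 = rec X. b.c.(0\{a} + c.X) + a.c.(X + X)\{a,c} ⊢ -a-> n1, -b-> n2
  n1 = c.((rec X. b.c.(0\{a} + c.X) + a.c.(X + X)\{a,c}) + (rec X. b.c.(0\{a} + c.X) + a.c.(X + X)\{a,c}))\{a,c} ⊢ -c-> n3
  n2 = c.(0\{a} + c.(rec X. b.c.(0\{a} + c.X) + a.c.(X + X)\{a,c})) ⊢ -c-> n4
  n3 = ((rec X. b.c.(0\{a} + c.X) + a.c.(X + X)\{a,c}) + (rec X. b.c.(0\{a} + c.X) + a.c.(X + X)\{a,c}))\{a,c} ⊢ -b-> n5
  n4 = 0\{a} + c.(rec X. b.c.(0\{a} + c.X) + a.c.(X + X)\{a,c}) ⊢ -c-> n0
  n5 = (c.(0\{a} + c.(rec X. b.c.(0\{a} + c.X) + a.c.(X + X)\{a,c})))\{a,c} ⊢ deadlocked
Coarsest stable partition (strong bisimilarity classes):
  B0 = {m0}
  B1 = {m2}
  B2 = {m4}
  B3 = {m1, n1}
  B4 = {m3, n3}
  B5 = {m5, n5}
  B6 = {n0}
  B7 = {n2}
  B8 = {n4}
m0 ∈ B0, n0 ∈ B6 → different blocks

not bisimilar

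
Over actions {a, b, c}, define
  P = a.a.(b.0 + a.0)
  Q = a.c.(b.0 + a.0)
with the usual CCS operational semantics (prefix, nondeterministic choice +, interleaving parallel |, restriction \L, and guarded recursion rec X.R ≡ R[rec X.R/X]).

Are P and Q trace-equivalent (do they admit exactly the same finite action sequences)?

trace-distinct — witness ⟨aa⟩

P's transition system — 4 states:
  u0 = a.a.(b.0 + a.0) | --a--▸ u1
  u1 = a.(b.0 + a.0) | --a--▸ u2
  u2 = b.0 + a.0 | --a--▸ u3, --b--▸ u3
  u3 = 0 | ·
Q's transition system — 4 states:
  v0 = a.c.(b.0 + a.0) | --a--▸ v1
  v1 = c.(b.0 + a.0) | --c--▸ v2
  v2 = b.0 + a.0 | --a--▸ v3, --b--▸ v3
  v3 = 0 | ·
Executing aa from P (initial set {u0}):
  after a @ step 1: {u1}
  after a @ step 2: {u2}
  P completes σ.
Executing aa from Q (initial set {v0}):
  after a @ step 1: {v1}
  after a @ step 2: ∅  — Q cannot continue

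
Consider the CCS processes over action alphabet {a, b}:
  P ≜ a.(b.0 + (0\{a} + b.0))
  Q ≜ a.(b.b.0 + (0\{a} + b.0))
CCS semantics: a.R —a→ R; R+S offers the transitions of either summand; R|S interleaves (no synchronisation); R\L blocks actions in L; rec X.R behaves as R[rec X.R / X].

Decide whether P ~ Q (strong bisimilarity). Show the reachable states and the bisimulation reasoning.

NO

Reachable graph of P (3 states):
  p0 = a.(b.0 + (0\{a} + b.0)) ⊢ --a--▸ p1
  p1 = b.0 + (0\{a} + b.0) ⊢ --b--▸ p2
  p2 = 0 ⊢ ·
Reachable graph of Q (4 states):
  q0 = a.(b.b.0 + (0\{a} + b.0)) ⊢ --a--▸ q1
  q1 = b.b.0 + (0\{a} + b.0) ⊢ --b--▸ q2, --b--▸ q3
  q2 = 0 ⊢ ·
  q3 = b.0 ⊢ --b--▸ q2
Coarsest stable partition (strong bisimilarity classes):
  B0 = {p0}
  B1 = {p1, q3}
  B2 = {p2, q2}
  B3 = {q0}
  B4 = {q1}
p0 ∈ B0, q0 ∈ B3 → different blocks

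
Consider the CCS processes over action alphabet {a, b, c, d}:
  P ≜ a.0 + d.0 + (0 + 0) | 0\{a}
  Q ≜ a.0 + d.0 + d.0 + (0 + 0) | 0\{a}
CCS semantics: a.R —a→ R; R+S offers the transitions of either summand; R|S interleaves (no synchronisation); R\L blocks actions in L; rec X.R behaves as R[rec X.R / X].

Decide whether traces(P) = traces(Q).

Reachable graph of P (2 states):
  s0 = a.0 + d.0 + (0 + 0) | 0\{a} → --a--▸ s1, --d--▸ s1
  s1 = 0 → ·
Reachable graph of Q (2 states):
  t0 = a.0 + d.0 + d.0 + (0 + 0) | 0\{a} → --a--▸ t1, --d--▸ t1
  t1 = 0 → ·
Partition-refinement fixed point:
  B0 = {s0, t0}
  B1 = {s1, t1}
s0 ∈ B0, t0 ∈ B0 → same block
Bisimilar ⇒ trace-equivalent.

traces(P) = traces(Q)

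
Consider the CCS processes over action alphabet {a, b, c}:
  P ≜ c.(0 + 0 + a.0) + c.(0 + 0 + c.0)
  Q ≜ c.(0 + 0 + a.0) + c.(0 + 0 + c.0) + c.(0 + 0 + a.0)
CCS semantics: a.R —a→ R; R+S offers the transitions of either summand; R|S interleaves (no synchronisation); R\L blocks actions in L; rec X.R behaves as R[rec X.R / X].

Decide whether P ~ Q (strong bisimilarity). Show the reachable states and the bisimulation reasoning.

LTS(P): 4 reachable states
  u0 = c.(0 + 0 + a.0) + c.(0 + 0 + c.0) has moves ··c··> u1, ··c··> u2
  u1 = 0 + 0 + a.0 has moves ··a··> u3
  u2 = 0 + 0 + c.0 has moves ··c··> u3
  u3 = 0 has moves (no moves)
LTS(Q): 4 reachable states
  v0 = c.(0 + 0 + a.0) + c.(0 + 0 + c.0) + c.(0 + 0 + a.0) has moves ··c··> v1, ··c··> v2
  v1 = 0 + 0 + a.0 has moves ··a··> v3
  v2 = 0 + 0 + c.0 has moves ··c··> v3
  v3 = 0 has moves (no moves)
Bisimilarity quotient blocks:
  B0 = {u0, v0}
  B1 = {u1, v1}
  B2 = {u3, v3}
  B3 = {u2, v2}
u0 ∈ B0, v0 ∈ B0 → same block

bisimilar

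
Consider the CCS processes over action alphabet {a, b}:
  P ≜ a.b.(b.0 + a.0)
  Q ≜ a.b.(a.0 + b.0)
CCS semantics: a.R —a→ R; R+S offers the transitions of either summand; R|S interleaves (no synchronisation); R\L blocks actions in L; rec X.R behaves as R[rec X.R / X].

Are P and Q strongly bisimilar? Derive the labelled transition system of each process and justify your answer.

bisimilar

Reachable graph of P (4 states):
  p0 = a.b.(b.0 + a.0) ⊢ ··a··> p1
  p1 = b.(b.0 + a.0) ⊢ ··b··> p2
  p2 = b.0 + a.0 ⊢ ··a··> p3, ··b··> p3
  p3 = 0 ⊢ ∅
Reachable graph of Q (4 states):
  q0 = a.b.(a.0 + b.0) ⊢ ··a··> q1
  q1 = b.(a.0 + b.0) ⊢ ··b··> q2
  q2 = a.0 + b.0 ⊢ ··a··> q3, ··b··> q3
  q3 = 0 ⊢ ∅
Bisimilarity quotient blocks:
  B0 = {p0, q0}
  B1 = {p1, q1}
  B2 = {p2, q2}
  B3 = {p3, q3}
p0 ∈ B0, q0 ∈ B0 → same block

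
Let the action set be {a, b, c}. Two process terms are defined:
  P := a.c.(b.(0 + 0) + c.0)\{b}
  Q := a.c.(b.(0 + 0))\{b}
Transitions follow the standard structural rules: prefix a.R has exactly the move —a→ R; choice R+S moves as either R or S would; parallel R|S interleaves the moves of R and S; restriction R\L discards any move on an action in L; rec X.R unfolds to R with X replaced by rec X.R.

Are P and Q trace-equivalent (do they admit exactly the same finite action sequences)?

traces(P) ≠ traces(Q) — witness ⟨acc⟩

LTS(P): 4 reachable states
  m0 = a.c.(b.(0 + 0) + c.0)\{b} → --a--▸ m1
  m1 = c.(b.(0 + 0) + c.0)\{b} → --c--▸ m2
  m2 = (b.(0 + 0) + c.0)\{b} → --c--▸ m3
  m3 = 0\{b} → ·
LTS(Q): 3 reachable states
  n0 = a.c.(b.(0 + 0))\{b} → --a--▸ n1
  n1 = c.(b.(0 + 0))\{b} → --c--▸ n2
  n2 = (b.(0 + 0))\{b} → ·
Trace ⟨acc⟩ through P, begin at {m0}:
  [1] a ⇒ {m1}
  [2] c ⇒ {m2}
  [3] c ⇒ {m3}
  P completes σ.
Trace ⟨acc⟩ through Q, begin at {n0}:
  [1] a ⇒ {n1}
  [2] c ⇒ {n2}
  [3] c ⇒ ∅  — Q cannot continue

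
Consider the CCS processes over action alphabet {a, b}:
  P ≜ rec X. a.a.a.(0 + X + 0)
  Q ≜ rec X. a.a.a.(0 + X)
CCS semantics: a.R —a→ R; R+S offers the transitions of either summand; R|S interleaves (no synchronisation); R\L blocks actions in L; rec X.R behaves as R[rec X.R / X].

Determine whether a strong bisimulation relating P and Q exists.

bisimilar

P's transition system — 4 states:
  u0 = rec X. a.a.a.(0 + X + 0) → =a=> u1
  u1 = a.a.(0 + (rec X. a.a.a.(0 + X + 0)) + 0) → =a=> u2
  u2 = a.(0 + (rec X. a.a.a.(0 + X + 0)) + 0) → =a=> u3
  u3 = 0 + (rec X. a.a.a.(0 + X + 0)) + 0 → =a=> u1
Q's transition system — 4 states:
  v0 = rec X. a.a.a.(0 + X) → =a=> v1
  v1 = a.a.(0 + (rec X. a.a.a.(0 + X))) → =a=> v2
  v2 = a.(0 + (rec X. a.a.a.(0 + X))) → =a=> v3
  v3 = 0 + (rec X. a.a.a.(0 + X)) → =a=> v1
Bisimilarity quotient blocks:
  B0 = {u0, u1, u2, u3, v0, v1, v2, v3}
u0 ∈ B0, v0 ∈ B0 → same block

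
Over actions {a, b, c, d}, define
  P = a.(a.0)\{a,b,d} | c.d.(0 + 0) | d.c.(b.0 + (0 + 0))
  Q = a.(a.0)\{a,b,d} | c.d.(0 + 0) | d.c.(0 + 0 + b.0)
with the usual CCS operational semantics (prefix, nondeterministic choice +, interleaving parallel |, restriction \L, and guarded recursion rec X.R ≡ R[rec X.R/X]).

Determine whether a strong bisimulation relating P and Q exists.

P ~ Q

P's transition system — 24 states:
  m0 = a.(a.0)\{a,b,d} | c.d.(0 + 0) | d.c.(b.0 + (0 + 0)) ⊢ -a-> m1, -c-> m2, -d-> m3
  m1 = (a.0)\{a,b,d} | c.d.(0 + 0) | d.c.(b.0 + (0 + 0)) ⊢ -c-> m4, -d-> m5
  m2 = a.(a.0)\{a,b,d} | d.(0 + 0) | d.c.(b.0 + (0 + 0)) ⊢ -a-> m4, -d-> m6, -d-> m7
  m3 = a.(a.0)\{a,b,d} | c.d.(0 + 0) | c.(b.0 + (0 + 0)) ⊢ -a-> m5, -c-> m7, -c-> m8
  m4 = (a.0)\{a,b,d} | d.(0 + 0) | d.c.(b.0 + (0 + 0)) ⊢ -d-> m10, -d-> m9
  m5 = (a.0)\{a,b,d} | c.d.(0 + 0) | c.(b.0 + (0 + 0)) ⊢ -c-> m10, -c-> m11
  m6 = a.(a.0)\{a,b,d} | (0 + 0) | d.c.(b.0 + (0 + 0)) ⊢ -a-> m9, -d-> m12
  m7 = a.(a.0)\{a,b,d} | d.(0 + 0) | c.(b.0 + (0 + 0)) ⊢ -a-> m10, -c-> m13, -d-> m12
  m8 = a.(a.0)\{a,b,d} | c.d.(0 + 0) | (b.0 + (0 + 0)) ⊢ -a-> m11, -b-> m14, -c-> m13
  m9 = (a.0)\{a,b,d} | (0 + 0) | d.c.(b.0 + (0 + 0)) ⊢ -d-> m15
  m10 = (a.0)\{a,b,d} | d.(0 + 0) | c.(b.0 + (0 + 0)) ⊢ -c-> m16, -d-> m15
  m11 = (a.0)\{a,b,d} | c.d.(0 + 0) | (b.0 + (0 + 0)) ⊢ -b-> m17, -c-> m16
  m12 = a.(a.0)\{a,b,d} | (0 + 0) | c.(b.0 + (0 + 0)) ⊢ -a-> m15, -c-> m18
  m13 = a.(a.0)\{a,b,d} | d.(0 + 0) | (b.0 + (0 + 0)) ⊢ -a-> m16, -b-> m19, -d-> m18
  m14 = a.(a.0)\{a,b,d} | c.d.(0 + 0) | 0 ⊢ -a-> m17, -c-> m19
  m15 = (a.0)\{a,b,d} | (0 + 0) | c.(b.0 + (0 + 0)) ⊢ -c-> m20
  m16 = (a.0)\{a,b,d} | d.(0 + 0) | (b.0 + (0 + 0)) ⊢ -b-> m21, -d-> m20
  m17 = (a.0)\{a,b,d} | c.d.(0 + 0) | 0 ⊢ -c-> m21
  m18 = a.(a.0)\{a,b,d} | (0 + 0) | (b.0 + (0 + 0)) ⊢ -a-> m20, -b-> m22
  m19 = a.(a.0)\{a,b,d} | d.(0 + 0) | 0 ⊢ -a-> m21, -d-> m22
  m20 = (a.0)\{a,b,d} | (0 + 0) | (b.0 + (0 + 0)) ⊢ -b-> m23
  m21 = (a.0)\{a,b,d} | d.(0 + 0) | 0 ⊢ -d-> m23
  m22 = a.(a.0)\{a,b,d} | (0 + 0) | 0 ⊢ -a-> m23
  m23 = (a.0)\{a,b,d} | (0 + 0) | 0 ⊢ ·
Q's transition system — 24 states:
  n0 = a.(a.0)\{a,b,d} | c.d.(0 + 0) | d.c.(0 + 0 + b.0) ⊢ -a-> n1, -c-> n2, -d-> n3
  n1 = (a.0)\{a,b,d} | c.d.(0 + 0) | d.c.(0 + 0 + b.0) ⊢ -c-> n4, -d-> n5
  n2 = a.(a.0)\{a,b,d} | d.(0 + 0) | d.c.(0 + 0 + b.0) ⊢ -a-> n4, -d-> n6, -d-> n7
  n3 = a.(a.0)\{a,b,d} | c.d.(0 + 0) | c.(0 + 0 + b.0) ⊢ -a-> n5, -c-> n7, -c-> n8
  n4 = (a.0)\{a,b,d} | d.(0 + 0) | d.c.(0 + 0 + b.0) ⊢ -d-> n10, -d-> n9
  n5 = (a.0)\{a,b,d} | c.d.(0 + 0) | c.(0 + 0 + b.0) ⊢ -c-> n10, -c-> n11
  n6 = a.(a.0)\{a,b,d} | (0 + 0) | d.c.(0 + 0 + b.0) ⊢ -a-> n9, -d-> n12
  n7 = a.(a.0)\{a,b,d} | d.(0 + 0) | c.(0 + 0 + b.0) ⊢ -a-> n10, -c-> n13, -d-> n12
  n8 = a.(a.0)\{a,b,d} | c.d.(0 + 0) | (0 + 0 + b.0) ⊢ -a-> n11, -b-> n14, -c-> n13
  n9 = (a.0)\{a,b,d} | (0 + 0) | d.c.(0 + 0 + b.0) ⊢ -d-> n15
  n10 = (a.0)\{a,b,d} | d.(0 + 0) | c.(0 + 0 + b.0) ⊢ -c-> n16, -d-> n15
  n11 = (a.0)\{a,b,d} | c.d.(0 + 0) | (0 + 0 + b.0) ⊢ -b-> n17, -c-> n16
  n12 = a.(a.0)\{a,b,d} | (0 + 0) | c.(0 + 0 + b.0) ⊢ -a-> n15, -c-> n18
  n13 = a.(a.0)\{a,b,d} | d.(0 + 0) | (0 + 0 + b.0) ⊢ -a-> n16, -b-> n19, -d-> n18
  n14 = a.(a.0)\{a,b,d} | c.d.(0 + 0) | 0 ⊢ -a-> n17, -c-> n19
  n15 = (a.0)\{a,b,d} | (0 + 0) | c.(0 + 0 + b.0) ⊢ -c-> n20
  n16 = (a.0)\{a,b,d} | d.(0 + 0) | (0 + 0 + b.0) ⊢ -b-> n21, -d-> n20
  n17 = (a.0)\{a,b,d} | c.d.(0 + 0) | 0 ⊢ -c-> n21
  n18 = a.(a.0)\{a,b,d} | (0 + 0) | (0 + 0 + b.0) ⊢ -a-> n20, -b-> n22
  n19 = a.(a.0)\{a,b,d} | d.(0 + 0) | 0 ⊢ -a-> n21, -d-> n22
  n20 = (a.0)\{a,b,d} | (0 + 0) | (0 + 0 + b.0) ⊢ -b-> n23
  n21 = (a.0)\{a,b,d} | d.(0 + 0) | 0 ⊢ -d-> n23
  n22 = a.(a.0)\{a,b,d} | (0 + 0) | 0 ⊢ -a-> n23
  n23 = (a.0)\{a,b,d} | (0 + 0) | 0 ⊢ ·
Bisimilarity quotient blocks:
  B0 = {m0, n0}
  B1 = {m2, n2}
  B2 = {m4, n4}
  B3 = {m9, n9}
  B4 = {m15, n15}
  B5 = {m20, n20}
  B6 = {m23, n23}
  B7 = {m10, n10}
  B8 = {m16, n16}
  B9 = {m21, n21}
  B10 = {m7, n7}
  B11 = {m13, n13}
  B12 = {m19, n19}
  B13 = {m22, n22}
  B14 = {m18, n18}
  B15 = {m12, n12}
  B16 = {m6, n6}
  B17 = {m1, n1}
  B18 = {m5, n5}
  B19 = {m11, n11}
  B20 = {m17, n17}
  B21 = {m3, n3}
  B22 = {m8, n8}
  B23 = {m14, n14}
m0 ∈ B0, n0 ∈ B0 → same block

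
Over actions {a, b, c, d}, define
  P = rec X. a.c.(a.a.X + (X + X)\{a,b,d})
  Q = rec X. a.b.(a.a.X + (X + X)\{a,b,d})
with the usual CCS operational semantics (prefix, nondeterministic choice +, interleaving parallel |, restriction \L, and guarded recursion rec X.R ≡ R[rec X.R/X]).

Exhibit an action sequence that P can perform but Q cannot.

ac

P's transition system — 4 states:
  s0 = rec X. a.c.(a.a.X + (X + X)\{a,b,d}) has moves ··a··> s1
  s1 = c.(a.a.(rec X. a.c.(a.a.X + (X + X)\{a,b,d})) + ((rec X. a.c.(a.a.X + (X + X)\{a,b,d})) + (rec X. a.c.(a.a.X + (X + X)\{a,b,d})))\{a,b,d}) has moves ··c··> s2
  s2 = a.a.(rec X. a.c.(a.a.X + (X + X)\{a,b,d})) + ((rec X. a.c.(a.a.X + (X + X)\{a,b,d})) + (rec X. a.c.(a.a.X + (X + X)\{a,b,d})))\{a,b,d} has moves ··a··> s3
  s3 = a.(rec X. a.c.(a.a.X + (X + X)\{a,b,d})) has moves ··a··> s0
Q's transition system — 4 states:
  t0 = rec X. a.b.(a.a.X + (X + X)\{a,b,d}) has moves ··a··> t1
  t1 = b.(a.a.(rec X. a.b.(a.a.X + (X + X)\{a,b,d})) + ((rec X. a.b.(a.a.X + (X + X)\{a,b,d})) + (rec X. a.b.(a.a.X + (X + X)\{a,b,d})))\{a,b,d}) has moves ··b··> t2
  t2 = a.a.(rec X. a.b.(a.a.X + (X + X)\{a,b,d})) + ((rec X. a.b.(a.a.X + (X + X)\{a,b,d})) + (rec X. a.b.(a.a.X + (X + X)\{a,b,d})))\{a,b,d} has moves ··a··> t3
  t3 = a.(rec X. a.b.(a.a.X + (X + X)\{a,b,d})) has moves ··a··> t0
Trace ⟨ac⟩ through P, begin at {s0}:
  step 1 (a): {s1}
  step 2 (c): {s2}
  — P admits the full trace.
Trace ⟨ac⟩ through Q, begin at {t0}:
  step 1 (a): {t1}
  step 2 (c): ∅ (Q stuck)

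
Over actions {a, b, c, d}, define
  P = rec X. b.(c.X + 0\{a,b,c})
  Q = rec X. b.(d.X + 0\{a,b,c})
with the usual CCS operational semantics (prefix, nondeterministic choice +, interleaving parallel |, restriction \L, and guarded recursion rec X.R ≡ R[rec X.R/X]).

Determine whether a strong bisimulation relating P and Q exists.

not bisimilar

Reachable graph of P (2 states):
  p0 = rec X. b.(c.X + 0\{a,b,c}) | --b--▸ p1
  p1 = c.(rec X. b.(c.X + 0\{a,b,c})) + 0\{a,b,c} | --c--▸ p0
Reachable graph of Q (2 states):
  q0 = rec X. b.(d.X + 0\{a,b,c}) | --b--▸ q1
  q1 = d.(rec X. b.(d.X + 0\{a,b,c})) + 0\{a,b,c} | --d--▸ q0
Coarsest stable partition (strong bisimilarity classes):
  B0 = {p0}
  B1 = {p1}
  B2 = {q0}
  B3 = {q1}
p0 ∈ B0, q0 ∈ B2 → different blocks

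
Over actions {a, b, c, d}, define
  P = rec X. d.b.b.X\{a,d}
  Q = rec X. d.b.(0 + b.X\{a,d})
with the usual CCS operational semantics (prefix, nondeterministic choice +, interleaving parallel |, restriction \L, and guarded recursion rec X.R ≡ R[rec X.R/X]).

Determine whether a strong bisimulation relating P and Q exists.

P's transition system — 4 states:
  m0 = rec X. d.b.b.X\{a,d} → —d→ m1
  m1 = b.b.(rec X. d.b.b.X\{a,d})\{a,d} → —b→ m2
  m2 = b.(rec X. d.b.b.X\{a,d})\{a,d} → —b→ m3
  m3 = (rec X. d.b.b.X\{a,d})\{a,d} → ∅
Q's transition system — 4 states:
  n0 = rec X. d.b.(0 + b.X\{a,d}) → —d→ n1
  n1 = b.(0 + b.(rec X. d.b.(0 + b.X\{a,d}))\{a,d}) → —b→ n2
  n2 = 0 + b.(rec X. d.b.(0 + b.X\{a,d}))\{a,d} → —b→ n3
  n3 = (rec X. d.b.(0 + b.X\{a,d}))\{a,d} → ∅
Partition-refinement fixed point:
  B0 = {m0, n0}
  B1 = {m1, n1}
  B2 = {m2, n2}
  B3 = {m3, n3}
m0 ∈ B0, n0 ∈ B0 → same block

P ~ Q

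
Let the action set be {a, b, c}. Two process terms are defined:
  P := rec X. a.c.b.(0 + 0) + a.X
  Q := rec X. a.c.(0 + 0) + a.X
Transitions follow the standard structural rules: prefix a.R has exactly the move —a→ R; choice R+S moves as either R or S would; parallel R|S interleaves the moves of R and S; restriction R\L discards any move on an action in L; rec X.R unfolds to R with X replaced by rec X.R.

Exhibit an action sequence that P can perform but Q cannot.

LTS(P): 4 reachable states
  m0 = rec X. a.c.b.(0 + 0) + a.X :: =a=> m0, =a=> m1
  m1 = c.b.(0 + 0) :: =c=> m2
  m2 = b.(0 + 0) :: =b=> m3
  m3 = 0 + 0 :: stopped
LTS(Q): 3 reachable states
  n0 = rec X. a.c.(0 + 0) + a.X :: =a=> n0, =a=> n1
  n1 = c.(0 + 0) :: =c=> n2
  n2 = 0 + 0 :: stopped
Trace ⟨acb⟩ through P, begin at {m0}:
  after a @ step 1: {m0, m1}
  after c @ step 2: {m2}
  after b @ step 3: {m3}
  — P admits the full trace.
Trace ⟨acb⟩ through Q, begin at {n0}:
  after a @ step 1: {n0, n1}
  after c @ step 2: {n2}
  after b @ step 3: ∅ (Q stuck)

acb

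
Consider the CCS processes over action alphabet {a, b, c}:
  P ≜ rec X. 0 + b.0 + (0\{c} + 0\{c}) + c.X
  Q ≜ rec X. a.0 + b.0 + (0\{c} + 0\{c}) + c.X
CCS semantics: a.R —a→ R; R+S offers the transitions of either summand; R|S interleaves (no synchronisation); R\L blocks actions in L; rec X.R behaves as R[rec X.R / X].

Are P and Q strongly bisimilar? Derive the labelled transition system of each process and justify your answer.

Reachable graph of P (2 states):
  u0 = rec X. 0 + b.0 + (0\{c} + 0\{c}) + c.X → -b-> u1, -c-> u0
  u1 = 0 → ∅
Reachable graph of Q (2 states):
  v0 = rec X. a.0 + b.0 + (0\{c} + 0\{c}) + c.X → -a-> v1, -b-> v1, -c-> v0
  v1 = 0 → ∅
Bisimilarity quotient blocks:
  B0 = {u0}
  B1 = {u1, v1}
  B2 = {v0}
u0 ∈ B0, v0 ∈ B2 → different blocks

P ≁ Q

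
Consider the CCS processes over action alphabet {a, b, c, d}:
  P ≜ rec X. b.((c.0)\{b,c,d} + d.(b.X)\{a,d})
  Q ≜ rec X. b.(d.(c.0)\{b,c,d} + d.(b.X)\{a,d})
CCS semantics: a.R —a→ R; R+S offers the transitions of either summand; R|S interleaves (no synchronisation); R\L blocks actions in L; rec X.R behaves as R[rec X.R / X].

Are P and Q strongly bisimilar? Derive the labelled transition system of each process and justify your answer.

Reachable graph of P (5 states):
  m0 = rec X. b.((c.0)\{b,c,d} + d.(b.X)\{a,d}) ⊢ —b→ m1
  m1 = (c.0)\{b,c,d} + d.(b.(rec X. b.((c.0)\{b,c,d} + d.(b.X)\{a,d})))\{a,d} ⊢ —d→ m2
  m2 = (b.(rec X. b.((c.0)\{b,c,d} + d.(b.X)\{a,d})))\{a,d} ⊢ —b→ m3
  m3 = (rec X. b.((c.0)\{b,c,d} + d.(b.X)\{a,d}))\{a,d} ⊢ —b→ m4
  m4 = ((c.0)\{b,c,d} + d.(b.(rec X. b.((c.0)\{b,c,d} + d.(b.X)\{a,d})))\{a,d})\{a,d} ⊢ deadlocked
Reachable graph of Q (6 states):
  n0 = rec X. b.(d.(c.0)\{b,c,d} + d.(b.X)\{a,d}) ⊢ —b→ n1
  n1 = d.(c.0)\{b,c,d} + d.(b.(rec X. b.(d.(c.0)\{b,c,d} + d.(b.X)\{a,d})))\{a,d} ⊢ —d→ n2, —d→ n3
  n2 = (b.(rec X. b.(d.(c.0)\{b,c,d} + d.(b.X)\{a,d})))\{a,d} ⊢ —b→ n4
  n3 = (c.0)\{b,c,d} ⊢ deadlocked
  n4 = (rec X. b.(d.(c.0)\{b,c,d} + d.(b.X)\{a,d}))\{a,d} ⊢ —b→ n5
  n5 = (d.(c.0)\{b,c,d} + d.(b.(rec X. b.(d.(c.0)\{b,c,d} + d.(b.X)\{a,d})))\{a,d})\{a,d} ⊢ deadlocked
Coarsest stable partition (strong bisimilarity classes):
  B0 = {m0}
  B1 = {m1}
  B2 = {m2, n2}
  B3 = {m3, n4}
  B4 = {m4, n3, n5}
  B5 = {n0}
  B6 = {n1}
m0 ∈ B0, n0 ∈ B5 → different blocks

not bisimilar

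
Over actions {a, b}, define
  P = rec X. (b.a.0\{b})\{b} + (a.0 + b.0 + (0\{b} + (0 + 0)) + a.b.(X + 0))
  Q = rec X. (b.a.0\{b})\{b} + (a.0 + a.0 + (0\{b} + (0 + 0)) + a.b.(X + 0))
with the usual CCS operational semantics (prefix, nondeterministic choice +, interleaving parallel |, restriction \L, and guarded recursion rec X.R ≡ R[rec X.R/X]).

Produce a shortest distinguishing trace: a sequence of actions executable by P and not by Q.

b

P's transition system — 4 states:
  u0 = rec X. (b.a.0\{b})\{b} + (a.0 + b.0 + (0\{b} + (0 + 0)) + a.b.(X + 0)) ⊢ —a→ u1, —a→ u2, —b→ u1
  u1 = 0 ⊢ deadlocked
  u2 = b.((rec X. (b.a.0\{b})\{b} + (a.0 + b.0 + (0\{b} + (0 + 0)) + a.b.(X + 0))) + 0) ⊢ —b→ u3
  u3 = (rec X. (b.a.0\{b})\{b} + (a.0 + b.0 + (0\{b} + (0 + 0)) + a.b.(X + 0))) + 0 ⊢ —a→ u1, —a→ u2, —b→ u1
Q's transition system — 4 states:
  v0 = rec X. (b.a.0\{b})\{b} + (a.0 + a.0 + (0\{b} + (0 + 0)) + a.b.(X + 0)) ⊢ —a→ v1, —a→ v2
  v1 = 0 ⊢ deadlocked
  v2 = b.((rec X. (b.a.0\{b})\{b} + (a.0 + a.0 + (0\{b} + (0 + 0)) + a.b.(X + 0))) + 0) ⊢ —b→ v3
  v3 = (rec X. (b.a.0\{b})\{b} + (a.0 + a.0 + (0\{b} + (0 + 0)) + a.b.(X + 0))) + 0 ⊢ —a→ v1, —a→ v2
Executing b from P (initial set {u0}):
  after b @ step 1: {u1}
  — P admits the full trace.
Executing b from Q (initial set {v0}):
  after b @ step 1: no successor for Q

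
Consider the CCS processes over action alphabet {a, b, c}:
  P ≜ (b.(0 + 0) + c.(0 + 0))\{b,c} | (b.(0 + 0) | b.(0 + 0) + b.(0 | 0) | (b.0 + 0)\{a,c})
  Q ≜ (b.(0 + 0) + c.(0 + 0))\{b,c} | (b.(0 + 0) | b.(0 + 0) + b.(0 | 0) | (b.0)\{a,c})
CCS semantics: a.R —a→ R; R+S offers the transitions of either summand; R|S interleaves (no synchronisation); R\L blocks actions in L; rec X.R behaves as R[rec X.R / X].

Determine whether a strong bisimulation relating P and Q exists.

P's transition system — 7 states:
  p0 = (b.(0 + 0) + c.(0 + 0))\{b,c} | (b.(0 + 0) | b.(0 + 0) + b.(0 | 0) | (b.0 + 0)\{a,c}) ⊢ ··b··> p1, ··b··> p2, ··b··> p3, ··b··> p4
  p1 = (b.(0 + 0) + c.(0 + 0))\{b,c} | ((0 + 0) | b.(0 + 0)) ⊢ ··b··> p5
  p2 = (b.(0 + 0) + c.(0 + 0))\{b,c} | (0 | 0 | (b.0 + 0)\{a,c}) ⊢ ··b··> p6
  p3 = (b.(0 + 0) + c.(0 + 0))\{b,c} | (b.(0 + 0) | (0 + 0)) ⊢ ··b··> p5
  p4 = (b.(0 + 0) + c.(0 + 0))\{b,c} | (b.(0 | 0) | 0\{a,c}) ⊢ ··b··> p6
  p5 = (b.(0 + 0) + c.(0 + 0))\{b,c} | ((0 + 0) | (0 + 0)) ⊢ (no moves)
  p6 = (b.(0 + 0) + c.(0 + 0))\{b,c} | (0 | 0 | 0\{a,c}) ⊢ (no moves)
Q's transition system — 7 states:
  q0 = (b.(0 + 0) + c.(0 + 0))\{b,c} | (b.(0 + 0) | b.(0 + 0) + b.(0 | 0) | (b.0)\{a,c}) ⊢ ··b··> q1, ··b··> q2, ··b··> q3, ··b··> q4
  q1 = (b.(0 + 0) + c.(0 + 0))\{b,c} | ((0 + 0) | b.(0 + 0)) ⊢ ··b··> q5
  q2 = (b.(0 + 0) + c.(0 + 0))\{b,c} | (0 | 0 | (b.0)\{a,c}) ⊢ ··b··> q6
  q3 = (b.(0 + 0) + c.(0 + 0))\{b,c} | (b.(0 + 0) | (0 + 0)) ⊢ ··b··> q5
  q4 = (b.(0 + 0) + c.(0 + 0))\{b,c} | (b.(0 | 0) | 0\{a,c}) ⊢ ··b··> q6
  q5 = (b.(0 + 0) + c.(0 + 0))\{b,c} | ((0 + 0) | (0 + 0)) ⊢ (no moves)
  q6 = (b.(0 + 0) + c.(0 + 0))\{b,c} | (0 | 0 | 0\{a,c}) ⊢ (no moves)
Partition-refinement fixed point:
  B0 = {p0, q0}
  B1 = {p1, p2, p3, p4, q1, q2, q3, q4}
  B2 = {p5, p6, q5, q6}
p0 ∈ B0, q0 ∈ B0 → same block

bisimilar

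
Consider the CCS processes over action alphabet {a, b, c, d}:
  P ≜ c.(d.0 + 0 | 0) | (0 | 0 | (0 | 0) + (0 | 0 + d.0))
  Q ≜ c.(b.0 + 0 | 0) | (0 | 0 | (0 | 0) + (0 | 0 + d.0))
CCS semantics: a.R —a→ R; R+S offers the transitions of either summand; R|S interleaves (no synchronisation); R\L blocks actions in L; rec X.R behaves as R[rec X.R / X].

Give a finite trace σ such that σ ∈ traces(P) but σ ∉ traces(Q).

Reachable graph of P (6 states):
  p0 = c.(d.0 + 0 | 0) | (0 | 0 | (0 | 0) + (0 | 0 + d.0)) :: -c-> p1, -d-> p2
  p1 = (d.0 + 0 | 0) | (0 | 0 | (0 | 0) + (0 | 0 + d.0)) :: -d-> p3, -d-> p4
  p2 = c.(d.0 + 0 | 0) | 0 :: -c-> p3
  p3 = (d.0 + 0 | 0) | 0 :: -d-> p5
  p4 = 0 | (0 | 0 | (0 | 0) + (0 | 0 + d.0)) :: -d-> p5
  p5 = 0 | 0 :: (no moves)
Reachable graph of Q (6 states):
  q0 = c.(b.0 + 0 | 0) | (0 | 0 | (0 | 0) + (0 | 0 + d.0)) :: -c-> q1, -d-> q2
  q1 = (b.0 + 0 | 0) | (0 | 0 | (0 | 0) + (0 | 0 + d.0)) :: -b-> q3, -d-> q4
  q2 = c.(b.0 + 0 | 0) | 0 :: -c-> q4
  q3 = 0 | (0 | 0 | (0 | 0) + (0 | 0 + d.0)) :: -d-> q5
  q4 = (b.0 + 0 | 0) | 0 :: -b-> q5
  q5 = 0 | 0 :: (no moves)
Run σ = ⟨cdd⟩ on P: start {p0}
  after c @ step 1: {p1}
  after d @ step 2: {p3, p4}
  after d @ step 3: {p5}
  P completes σ.
Run σ = ⟨cdd⟩ on Q: start {q0}
  after c @ step 1: {q1}
  after d @ step 2: {q4}
  after d @ step 3: ∅  — Q cannot continue

cdd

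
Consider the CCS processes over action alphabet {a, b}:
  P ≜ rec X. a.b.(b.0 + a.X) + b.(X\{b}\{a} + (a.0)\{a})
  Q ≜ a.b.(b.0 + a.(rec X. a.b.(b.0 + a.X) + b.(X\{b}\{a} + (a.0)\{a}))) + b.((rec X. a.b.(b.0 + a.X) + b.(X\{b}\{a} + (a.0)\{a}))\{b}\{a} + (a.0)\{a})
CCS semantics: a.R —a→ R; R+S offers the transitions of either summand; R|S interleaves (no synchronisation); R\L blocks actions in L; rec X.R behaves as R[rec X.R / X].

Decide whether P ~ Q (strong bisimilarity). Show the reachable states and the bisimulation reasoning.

Reachable graph of P (5 states):
  s0 = rec X. a.b.(b.0 + a.X) + b.(X\{b}\{a} + (a.0)\{a}) ⊢ -a-> s1, -b-> s2
  s1 = b.(b.0 + a.(rec X. a.b.(b.0 + a.X) + b.(X\{b}\{a} + (a.0)\{a}))) ⊢ -b-> s3
  s2 = (rec X. a.b.(b.0 + a.X) + b.(X\{b}\{a} + (a.0)\{a}))\{b}\{a} + (a.0)\{a} ⊢ (no moves)
  s3 = b.0 + a.(rec X. a.b.(b.0 + a.X) + b.(X\{b}\{a} + (a.0)\{a})) ⊢ -a-> s0, -b-> s4
  s4 = 0 ⊢ (no moves)
Reachable graph of Q (6 states):
  t0 = a.b.(b.0 + a.(rec X. a.b.(b.0 + a.X) + b.(X\{b}\{a} + (a.0)\{a}))) + b.((rec X. a.b.(b.0 + a.X) + b.(X\{b}\{a} + (a.0)\{a}))\{b}\{a} + (a.0)\{a}) ⊢ -a-> t1, -b-> t2
  t1 = b.(b.0 + a.(rec X. a.b.(b.0 + a.X) + b.(X\{b}\{a} + (a.0)\{a}))) ⊢ -b-> t3
  t2 = (rec X. a.b.(b.0 + a.X) + b.(X\{b}\{a} + (a.0)\{a}))\{b}\{a} + (a.0)\{a} ⊢ (no moves)
  t3 = b.0 + a.(rec X. a.b.(b.0 + a.X) + b.(X\{b}\{a} + (a.0)\{a})) ⊢ -a-> t4, -b-> t5
  t4 = rec X. a.b.(b.0 + a.X) + b.(X\{b}\{a} + (a.0)\{a}) ⊢ -a-> t1, -b-> t2
  t5 = 0 ⊢ (no moves)
Partition-refinement fixed point:
  B0 = {s0, t0, t4}
  B1 = {s1, t1}
  B2 = {s3, t3}
  B3 = {s2, s4, t2, t5}
s0 ∈ B0, t0 ∈ B0 → same block

P ~ Q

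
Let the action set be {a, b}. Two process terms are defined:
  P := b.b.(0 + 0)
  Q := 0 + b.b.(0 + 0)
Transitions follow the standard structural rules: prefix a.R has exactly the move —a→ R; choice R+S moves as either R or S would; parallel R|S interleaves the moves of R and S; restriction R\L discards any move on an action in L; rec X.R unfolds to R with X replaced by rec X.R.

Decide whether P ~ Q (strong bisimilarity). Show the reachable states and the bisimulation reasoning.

YES

LTS(P): 3 reachable states
  s0 = b.b.(0 + 0) has moves —b→ s1
  s1 = b.(0 + 0) has moves —b→ s2
  s2 = 0 + 0 has moves ·
LTS(Q): 3 reachable states
  t0 = 0 + b.b.(0 + 0) has moves —b→ t1
  t1 = b.(0 + 0) has moves —b→ t2
  t2 = 0 + 0 has moves ·
Partition-refinement fixed point:
  B0 = {s0, t0}
  B1 = {s1, t1}
  B2 = {s2, t2}
s0 ∈ B0, t0 ∈ B0 → same block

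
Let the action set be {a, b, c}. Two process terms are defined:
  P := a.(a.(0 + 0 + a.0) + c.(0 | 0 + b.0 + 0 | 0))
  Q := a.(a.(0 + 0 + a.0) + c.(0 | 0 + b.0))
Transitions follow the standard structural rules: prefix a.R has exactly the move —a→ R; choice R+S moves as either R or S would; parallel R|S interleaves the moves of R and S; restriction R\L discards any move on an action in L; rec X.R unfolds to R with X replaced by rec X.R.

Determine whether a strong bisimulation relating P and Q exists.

bisimilar

Reachable graph of P (5 states):
  m0 = a.(a.(0 + 0 + a.0) + c.(0 | 0 + b.0 + 0 | 0)) ⊢ —a→ m1
  m1 = a.(0 + 0 + a.0) + c.(0 | 0 + b.0 + 0 | 0) ⊢ —a→ m2, —c→ m3
  m2 = 0 + 0 + a.0 ⊢ —a→ m4
  m3 = 0 | 0 + b.0 + 0 | 0 ⊢ —b→ m4
  m4 = 0 ⊢ deadlocked
Reachable graph of Q (5 states):
  n0 = a.(a.(0 + 0 + a.0) + c.(0 | 0 + b.0)) ⊢ —a→ n1
  n1 = a.(0 + 0 + a.0) + c.(0 | 0 + b.0) ⊢ —a→ n2, —c→ n3
  n2 = 0 + 0 + a.0 ⊢ —a→ n4
  n3 = 0 | 0 + b.0 ⊢ —b→ n4
  n4 = 0 ⊢ deadlocked
Bisimilarity quotient blocks:
  B0 = {m0, n0}
  B1 = {m1, n1}
  B2 = {m3, n3}
  B3 = {m4, n4}
  B4 = {m2, n2}
m0 ∈ B0, n0 ∈ B0 → same block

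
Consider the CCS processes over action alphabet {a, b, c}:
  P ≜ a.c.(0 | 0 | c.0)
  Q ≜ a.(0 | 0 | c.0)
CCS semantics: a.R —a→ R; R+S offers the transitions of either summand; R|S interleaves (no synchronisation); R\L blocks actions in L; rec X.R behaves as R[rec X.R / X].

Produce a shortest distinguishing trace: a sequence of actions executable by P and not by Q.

P's transition system — 4 states:
  m0 = a.c.(0 | 0 | c.0) → --a--▸ m1
  m1 = c.(0 | 0 | c.0) → --c--▸ m2
  m2 = 0 | 0 | c.0 → --c--▸ m3
  m3 = 0 | 0 | 0 → ·
Q's transition system — 3 states:
  n0 = a.(0 | 0 | c.0) → --a--▸ n1
  n1 = 0 | 0 | c.0 → --c--▸ n2
  n2 = 0 | 0 | 0 → ·
Trace ⟨acc⟩ through P, begin at {m0}:
  [1] a ⇒ {m1}
  [2] c ⇒ {m2}
  [3] c ⇒ {m3}
  — P admits the full trace.
Trace ⟨acc⟩ through Q, begin at {n0}:
  [1] a ⇒ {n1}
  [2] c ⇒ {n2}
  [3] c ⇒ ∅  — Q cannot continue

acc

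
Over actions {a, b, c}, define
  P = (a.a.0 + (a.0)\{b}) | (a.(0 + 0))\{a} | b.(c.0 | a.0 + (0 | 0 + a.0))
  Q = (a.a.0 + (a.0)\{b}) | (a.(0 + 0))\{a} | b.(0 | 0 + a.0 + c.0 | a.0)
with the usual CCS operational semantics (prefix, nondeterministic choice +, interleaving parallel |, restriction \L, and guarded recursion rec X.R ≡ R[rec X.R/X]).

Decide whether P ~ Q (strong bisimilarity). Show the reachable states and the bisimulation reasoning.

P ~ Q

Reachable graph of P (24 states):
  p0 = (a.a.0 + (a.0)\{b}) | (a.(0 + 0))\{a} | b.(c.0 | a.0 + (0 | 0 + a.0)) → —a→ p1, —a→ p2, —b→ p3
  p1 = 0\{b} | (a.(0 + 0))\{a} | b.(c.0 | a.0 + (0 | 0 + a.0)) → —b→ p4
  p2 = a.0 | (a.(0 + 0))\{a} | b.(c.0 | a.0 + (0 | 0 + a.0)) → —a→ p5, —b→ p6
  p3 = (a.a.0 + (a.0)\{b}) | (a.(0 + 0))\{a} | (c.0 | a.0 + (0 | 0 + a.0)) → —a→ p4, —a→ p6, —a→ p7, —a→ p8, —c→ p9
  p4 = 0\{b} | (a.(0 + 0))\{a} | (c.0 | a.0 + (0 | 0 + a.0)) → —a→ p10, —a→ p11, —c→ p12
  p5 = 0 | (a.(0 + 0))\{a} | b.(c.0 | a.0 + (0 | 0 + a.0)) → —b→ p13
  p6 = a.0 | (a.(0 + 0))\{a} | (c.0 | a.0 + (0 | 0 + a.0)) → —a→ p13, —a→ p14, —a→ p15, —c→ p16
  p7 = (a.a.0 + (a.0)\{b}) | (a.(0 + 0))\{a} | (c.0 | 0) → —a→ p10, —a→ p14, —c→ p17
  p8 = (a.a.0 + (a.0)\{b}) | (a.(0 + 0))\{a} | 0 → —a→ p11, —a→ p15
  p9 = (a.a.0 + (a.0)\{b}) | (a.(0 + 0))\{a} | (0 | a.0) → —a→ p12, —a→ p16, —a→ p17
  p10 = 0\{b} | (a.(0 + 0))\{a} | (c.0 | 0) → —c→ p18
  p11 = 0\{b} | (a.(0 + 0))\{a} | 0 → ∅
  p12 = 0\{b} | (a.(0 + 0))\{a} | (0 | a.0) → —a→ p18
  p13 = 0 | (a.(0 + 0))\{a} | (c.0 | a.0 + (0 | 0 + a.0)) → —a→ p19, —a→ p20, —c→ p21
  p14 = a.0 | (a.(0 + 0))\{a} | (c.0 | 0) → —a→ p19, —c→ p22
  p15 = a.0 | (a.(0 + 0))\{a} | 0 → —a→ p20
  p16 = a.0 | (a.(0 + 0))\{a} | (0 | a.0) → —a→ p21, —a→ p22
  p17 = (a.a.0 + (a.0)\{b}) | (a.(0 + 0))\{a} | (0 | 0) → —a→ p18, —a→ p22
  p18 = 0\{b} | (a.(0 + 0))\{a} | (0 | 0) → ∅
  p19 = 0 | (a.(0 + 0))\{a} | (c.0 | 0) → —c→ p23
  p20 = 0 | (a.(0 + 0))\{a} | 0 → ∅
  p21 = 0 | (a.(0 + 0))\{a} | (0 | a.0) → —a→ p23
  p22 = a.0 | (a.(0 + 0))\{a} | (0 | 0) → —a→ p23
  p23 = 0 | (a.(0 + 0))\{a} | (0 | 0) → ∅
Reachable graph of Q (24 states):
  q0 = (a.a.0 + (a.0)\{b}) | (a.(0 + 0))\{a} | b.(0 | 0 + a.0 + c.0 | a.0) → —a→ q1, —a→ q2, —b→ q3
  q1 = 0\{b} | (a.(0 + 0))\{a} | b.(0 | 0 + a.0 + c.0 | a.0) → —b→ q4
  q2 = a.0 | (a.(0 + 0))\{a} | b.(0 | 0 + a.0 + c.0 | a.0) → —a→ q5, —b→ q6
  q3 = (a.a.0 + (a.0)\{b}) | (a.(0 + 0))\{a} | (0 | 0 + a.0 + c.0 | a.0) → —a→ q4, —a→ q6, —a→ q7, —a→ q8, —c→ q9
  q4 = 0\{b} | (a.(0 + 0))\{a} | (0 | 0 + a.0 + c.0 | a.0) → —a→ q10, —a→ q11, —c→ q12
  q5 = 0 | (a.(0 + 0))\{a} | b.(0 | 0 + a.0 + c.0 | a.0) → —b→ q13
  q6 = a.0 | (a.(0 + 0))\{a} | (0 | 0 + a.0 + c.0 | a.0) → —a→ q13, —a→ q14, —a→ q15, —c→ q16
  q7 = (a.a.0 + (a.0)\{b}) | (a.(0 + 0))\{a} | (c.0 | 0) → —a→ q10, —a→ q14, —c→ q17
  q8 = (a.a.0 + (a.0)\{b}) | (a.(0 + 0))\{a} | 0 → —a→ q11, —a→ q15
  q9 = (a.a.0 + (a.0)\{b}) | (a.(0 + 0))\{a} | (0 | a.0) → —a→ q12, —a→ q16, —a→ q17
  q10 = 0\{b} | (a.(0 + 0))\{a} | (c.0 | 0) → —c→ q18
  q11 = 0\{b} | (a.(0 + 0))\{a} | 0 → ∅
  q12 = 0\{b} | (a.(0 + 0))\{a} | (0 | a.0) → —a→ q18
  q13 = 0 | (a.(0 + 0))\{a} | (0 | 0 + a.0 + c.0 | a.0) → —a→ q19, —a→ q20, —c→ q21
  q14 = a.0 | (a.(0 + 0))\{a} | (c.0 | 0) → —a→ q19, —c→ q22
  q15 = a.0 | (a.(0 + 0))\{a} | 0 → —a→ q20
  q16 = a.0 | (a.(0 + 0))\{a} | (0 | a.0) → —a→ q21, —a→ q22
  q17 = (a.a.0 + (a.0)\{b}) | (a.(0 + 0))\{a} | (0 | 0) → —a→ q18, —a→ q22
  q18 = 0\{b} | (a.(0 + 0))\{a} | (0 | 0) → ∅
  q19 = 0 | (a.(0 + 0))\{a} | (c.0 | 0) → —c→ q23
  q20 = 0 | (a.(0 + 0))\{a} | 0 → ∅
  q21 = 0 | (a.(0 + 0))\{a} | (0 | a.0) → —a→ q23
  q22 = a.0 | (a.(0 + 0))\{a} | (0 | 0) → —a→ q23
  q23 = 0 | (a.(0 + 0))\{a} | (0 | 0) → ∅
Partition-refinement fixed point:
  B0 = {p0, q0}
  B1 = {p3, q3}
  B2 = {p17, p8, q17, q8}
  B3 = {p12, p15, p21, p22, q12, q15, q21, q22}
  B4 = {p11, p18, p20, p23, q11, q18, q20, q23}
  B5 = {p13, p4, q13, q4}
  B6 = {p10, p19, q10, q19}
  B7 = {p6, q6}
  B8 = {p14, q14}
  B9 = {p16, q16}
  B10 = {p7, q7}
  B11 = {p9, q9}
  B12 = {p2, q2}
  B13 = {p1, p5, q1, q5}
p0 ∈ B0, q0 ∈ B0 → same block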